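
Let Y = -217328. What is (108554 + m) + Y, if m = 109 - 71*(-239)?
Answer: -91696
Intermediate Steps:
m = 17078 (m = 109 + 16969 = 17078)
(108554 + m) + Y = (108554 + 17078) - 217328 = 125632 - 217328 = -91696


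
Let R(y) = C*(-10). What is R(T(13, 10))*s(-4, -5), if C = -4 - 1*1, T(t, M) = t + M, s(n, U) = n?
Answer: -200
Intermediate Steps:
T(t, M) = M + t
C = -5 (C = -4 - 1 = -5)
R(y) = 50 (R(y) = -5*(-10) = 50)
R(T(13, 10))*s(-4, -5) = 50*(-4) = -200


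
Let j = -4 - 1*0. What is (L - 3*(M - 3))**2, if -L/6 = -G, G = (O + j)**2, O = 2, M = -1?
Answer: 1296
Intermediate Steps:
j = -4 (j = -4 + 0 = -4)
G = 4 (G = (2 - 4)**2 = (-2)**2 = 4)
L = 24 (L = -(-6)*4 = -6*(-4) = 24)
(L - 3*(M - 3))**2 = (24 - 3*(-1 - 3))**2 = (24 - 3*(-4))**2 = (24 + 12)**2 = 36**2 = 1296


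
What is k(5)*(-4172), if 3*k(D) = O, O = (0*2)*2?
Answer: 0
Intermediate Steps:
O = 0 (O = 0*2 = 0)
k(D) = 0 (k(D) = (⅓)*0 = 0)
k(5)*(-4172) = 0*(-4172) = 0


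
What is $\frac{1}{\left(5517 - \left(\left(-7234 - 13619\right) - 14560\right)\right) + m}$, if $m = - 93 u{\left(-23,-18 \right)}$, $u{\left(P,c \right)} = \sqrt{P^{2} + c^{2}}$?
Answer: $\frac{40930}{1667887303} + \frac{93 \sqrt{853}}{1667887303} \approx 2.6169 \cdot 10^{-5}$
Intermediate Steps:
$m = - 93 \sqrt{853}$ ($m = - 93 \sqrt{\left(-23\right)^{2} + \left(-18\right)^{2}} = - 93 \sqrt{529 + 324} = - 93 \sqrt{853} \approx -2716.2$)
$\frac{1}{\left(5517 - \left(\left(-7234 - 13619\right) - 14560\right)\right) + m} = \frac{1}{\left(5517 - \left(\left(-7234 - 13619\right) - 14560\right)\right) - 93 \sqrt{853}} = \frac{1}{\left(5517 - \left(-20853 - 14560\right)\right) - 93 \sqrt{853}} = \frac{1}{\left(5517 - -35413\right) - 93 \sqrt{853}} = \frac{1}{\left(5517 + 35413\right) - 93 \sqrt{853}} = \frac{1}{40930 - 93 \sqrt{853}}$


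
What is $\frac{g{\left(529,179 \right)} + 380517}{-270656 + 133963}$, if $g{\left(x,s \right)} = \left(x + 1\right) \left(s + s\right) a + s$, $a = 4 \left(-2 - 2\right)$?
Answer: $\frac{2655144}{136693} \approx 19.424$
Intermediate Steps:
$a = -16$ ($a = 4 \left(-4\right) = -16$)
$g{\left(x,s \right)} = s - 32 s \left(1 + x\right)$ ($g{\left(x,s \right)} = \left(x + 1\right) \left(s + s\right) \left(-16\right) + s = \left(1 + x\right) 2 s \left(-16\right) + s = 2 s \left(1 + x\right) \left(-16\right) + s = - 32 s \left(1 + x\right) + s = s - 32 s \left(1 + x\right)$)
$\frac{g{\left(529,179 \right)} + 380517}{-270656 + 133963} = \frac{\left(-1\right) 179 \left(31 + 32 \cdot 529\right) + 380517}{-270656 + 133963} = \frac{\left(-1\right) 179 \left(31 + 16928\right) + 380517}{-136693} = \left(\left(-1\right) 179 \cdot 16959 + 380517\right) \left(- \frac{1}{136693}\right) = \left(-3035661 + 380517\right) \left(- \frac{1}{136693}\right) = \left(-2655144\right) \left(- \frac{1}{136693}\right) = \frac{2655144}{136693}$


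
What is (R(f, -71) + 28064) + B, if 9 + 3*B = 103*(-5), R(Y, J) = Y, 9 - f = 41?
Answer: 83572/3 ≈ 27857.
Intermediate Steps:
f = -32 (f = 9 - 1*41 = 9 - 41 = -32)
B = -524/3 (B = -3 + (103*(-5))/3 = -3 + (1/3)*(-515) = -3 - 515/3 = -524/3 ≈ -174.67)
(R(f, -71) + 28064) + B = (-32 + 28064) - 524/3 = 28032 - 524/3 = 83572/3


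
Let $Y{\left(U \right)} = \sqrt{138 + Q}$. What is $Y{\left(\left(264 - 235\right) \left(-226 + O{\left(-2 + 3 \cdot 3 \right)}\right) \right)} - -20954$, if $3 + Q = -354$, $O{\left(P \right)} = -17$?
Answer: $20954 + i \sqrt{219} \approx 20954.0 + 14.799 i$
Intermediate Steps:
$Q = -357$ ($Q = -3 - 354 = -357$)
$Y{\left(U \right)} = i \sqrt{219}$ ($Y{\left(U \right)} = \sqrt{138 - 357} = \sqrt{-219} = i \sqrt{219}$)
$Y{\left(\left(264 - 235\right) \left(-226 + O{\left(-2 + 3 \cdot 3 \right)}\right) \right)} - -20954 = i \sqrt{219} - -20954 = i \sqrt{219} + 20954 = 20954 + i \sqrt{219}$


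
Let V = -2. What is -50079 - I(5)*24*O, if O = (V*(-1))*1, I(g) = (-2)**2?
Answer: -50271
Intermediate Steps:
I(g) = 4
O = 2 (O = -2*(-1)*1 = 2*1 = 2)
-50079 - I(5)*24*O = -50079 - 4*24*2 = -50079 - 96*2 = -50079 - 1*192 = -50079 - 192 = -50271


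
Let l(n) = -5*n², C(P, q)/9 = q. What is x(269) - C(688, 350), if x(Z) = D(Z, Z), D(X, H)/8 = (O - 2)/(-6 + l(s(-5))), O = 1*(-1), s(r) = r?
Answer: -412626/131 ≈ -3149.8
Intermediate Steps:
C(P, q) = 9*q
O = -1
D(X, H) = 24/131 (D(X, H) = 8*((-1 - 2)/(-6 - 5*(-5)²)) = 8*(-3/(-6 - 5*25)) = 8*(-3/(-6 - 125)) = 8*(-3/(-131)) = 8*(-3*(-1/131)) = 8*(3/131) = 24/131)
x(Z) = 24/131
x(269) - C(688, 350) = 24/131 - 9*350 = 24/131 - 1*3150 = 24/131 - 3150 = -412626/131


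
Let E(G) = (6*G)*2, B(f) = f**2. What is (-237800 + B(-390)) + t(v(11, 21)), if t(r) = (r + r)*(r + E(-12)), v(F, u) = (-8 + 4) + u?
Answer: -90018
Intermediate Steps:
v(F, u) = -4 + u
E(G) = 12*G
t(r) = 2*r*(-144 + r) (t(r) = (r + r)*(r + 12*(-12)) = (2*r)*(r - 144) = (2*r)*(-144 + r) = 2*r*(-144 + r))
(-237800 + B(-390)) + t(v(11, 21)) = (-237800 + (-390)**2) + 2*(-4 + 21)*(-144 + (-4 + 21)) = (-237800 + 152100) + 2*17*(-144 + 17) = -85700 + 2*17*(-127) = -85700 - 4318 = -90018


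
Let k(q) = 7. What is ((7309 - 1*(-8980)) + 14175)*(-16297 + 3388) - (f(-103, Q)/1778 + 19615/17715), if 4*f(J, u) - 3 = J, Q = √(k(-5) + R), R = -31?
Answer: -2477321875848823/6299454 ≈ -3.9326e+8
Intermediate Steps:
Q = 2*I*√6 (Q = √(7 - 31) = √(-24) = 2*I*√6 ≈ 4.899*I)
f(J, u) = ¾ + J/4
((7309 - 1*(-8980)) + 14175)*(-16297 + 3388) - (f(-103, Q)/1778 + 19615/17715) = ((7309 - 1*(-8980)) + 14175)*(-16297 + 3388) - ((¾ + (¼)*(-103))/1778 + 19615/17715) = ((7309 + 8980) + 14175)*(-12909) - ((¾ - 103/4)*(1/1778) + 19615*(1/17715)) = (16289 + 14175)*(-12909) - (-25*1/1778 + 3923/3543) = 30464*(-12909) - (-25/1778 + 3923/3543) = -393259776 - 1*6886519/6299454 = -393259776 - 6886519/6299454 = -2477321875848823/6299454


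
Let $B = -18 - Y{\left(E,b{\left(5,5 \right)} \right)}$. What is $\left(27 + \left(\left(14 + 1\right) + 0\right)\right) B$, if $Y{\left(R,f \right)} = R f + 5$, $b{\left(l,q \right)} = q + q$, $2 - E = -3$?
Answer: $-3066$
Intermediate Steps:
$E = 5$ ($E = 2 - -3 = 2 + 3 = 5$)
$b{\left(l,q \right)} = 2 q$
$Y{\left(R,f \right)} = 5 + R f$
$B = -73$ ($B = -18 - \left(5 + 5 \cdot 2 \cdot 5\right) = -18 - \left(5 + 5 \cdot 10\right) = -18 - \left(5 + 50\right) = -18 - 55 = -73$)
$\left(27 + \left(\left(14 + 1\right) + 0\right)\right) B = \left(27 + \left(\left(14 + 1\right) + 0\right)\right) \left(-73\right) = \left(27 + \left(15 + 0\right)\right) \left(-73\right) = \left(27 + 15\right) \left(-73\right) = 42 \left(-73\right) = -3066$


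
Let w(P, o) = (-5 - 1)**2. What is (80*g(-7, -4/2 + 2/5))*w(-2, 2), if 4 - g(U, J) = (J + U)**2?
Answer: -1007424/5 ≈ -2.0148e+5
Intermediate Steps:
w(P, o) = 36 (w(P, o) = (-6)**2 = 36)
g(U, J) = 4 - (J + U)**2
(80*g(-7, -4/2 + 2/5))*w(-2, 2) = (80*(4 - ((-4/2 + 2/5) - 7)**2))*36 = (80*(4 - ((-4*1/2 + 2*(1/5)) - 7)**2))*36 = (80*(4 - ((-2 + 2/5) - 7)**2))*36 = (80*(4 - (-8/5 - 7)**2))*36 = (80*(4 - (-43/5)**2))*36 = (80*(4 - 1*1849/25))*36 = (80*(4 - 1849/25))*36 = (80*(-1749/25))*36 = -27984/5*36 = -1007424/5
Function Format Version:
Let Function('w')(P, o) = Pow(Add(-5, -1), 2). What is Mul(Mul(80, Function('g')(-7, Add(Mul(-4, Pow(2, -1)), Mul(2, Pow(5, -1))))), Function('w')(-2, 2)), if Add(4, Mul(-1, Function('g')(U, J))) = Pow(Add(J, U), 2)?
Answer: Rational(-1007424, 5) ≈ -2.0148e+5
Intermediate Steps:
Function('w')(P, o) = 36 (Function('w')(P, o) = Pow(-6, 2) = 36)
Function('g')(U, J) = Add(4, Mul(-1, Pow(Add(J, U), 2)))
Mul(Mul(80, Function('g')(-7, Add(Mul(-4, Pow(2, -1)), Mul(2, Pow(5, -1))))), Function('w')(-2, 2)) = Mul(Mul(80, Add(4, Mul(-1, Pow(Add(Add(Mul(-4, Pow(2, -1)), Mul(2, Pow(5, -1))), -7), 2)))), 36) = Mul(Mul(80, Add(4, Mul(-1, Pow(Add(Add(Mul(-4, Rational(1, 2)), Mul(2, Rational(1, 5))), -7), 2)))), 36) = Mul(Mul(80, Add(4, Mul(-1, Pow(Add(Add(-2, Rational(2, 5)), -7), 2)))), 36) = Mul(Mul(80, Add(4, Mul(-1, Pow(Add(Rational(-8, 5), -7), 2)))), 36) = Mul(Mul(80, Add(4, Mul(-1, Pow(Rational(-43, 5), 2)))), 36) = Mul(Mul(80, Add(4, Mul(-1, Rational(1849, 25)))), 36) = Mul(Mul(80, Add(4, Rational(-1849, 25))), 36) = Mul(Mul(80, Rational(-1749, 25)), 36) = Mul(Rational(-27984, 5), 36) = Rational(-1007424, 5)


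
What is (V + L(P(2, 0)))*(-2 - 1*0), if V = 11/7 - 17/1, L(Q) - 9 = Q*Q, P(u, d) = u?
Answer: 34/7 ≈ 4.8571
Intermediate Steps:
L(Q) = 9 + Q² (L(Q) = 9 + Q*Q = 9 + Q²)
V = -108/7 (V = 11*(⅐) - 17*1 = 11/7 - 17 = -108/7 ≈ -15.429)
(V + L(P(2, 0)))*(-2 - 1*0) = (-108/7 + (9 + 2²))*(-2 - 1*0) = (-108/7 + (9 + 4))*(-2 + 0) = (-108/7 + 13)*(-2) = -17/7*(-2) = 34/7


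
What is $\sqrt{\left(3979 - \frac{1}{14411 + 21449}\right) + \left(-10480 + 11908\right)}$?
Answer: $\frac{3 \sqrt{193140982815}}{17930} \approx 73.532$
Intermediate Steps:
$\sqrt{\left(3979 - \frac{1}{14411 + 21449}\right) + \left(-10480 + 11908\right)} = \sqrt{\left(3979 - \frac{1}{35860}\right) + 1428} = \sqrt{\frac{142686939}{35860} + 1428} = \sqrt{\frac{193895019}{35860}} = \frac{3 \sqrt{193140982815}}{17930}$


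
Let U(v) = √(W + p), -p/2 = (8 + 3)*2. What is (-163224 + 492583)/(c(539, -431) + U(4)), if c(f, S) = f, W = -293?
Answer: 177524501/290858 - 329359*I*√337/290858 ≈ 610.35 - 20.788*I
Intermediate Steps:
p = -44 (p = -2*(8 + 3)*2 = -22*2 = -2*22 = -44)
U(v) = I*√337 (U(v) = √(-293 - 44) = √(-337) = I*√337)
(-163224 + 492583)/(c(539, -431) + U(4)) = (-163224 + 492583)/(539 + I*√337) = 329359/(539 + I*√337)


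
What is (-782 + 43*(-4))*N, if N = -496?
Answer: 473184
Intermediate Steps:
(-782 + 43*(-4))*N = (-782 + 43*(-4))*(-496) = (-782 - 172)*(-496) = -954*(-496) = 473184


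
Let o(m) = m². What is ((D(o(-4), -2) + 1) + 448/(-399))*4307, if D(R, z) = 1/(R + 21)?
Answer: -870014/2109 ≈ -412.52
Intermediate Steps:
D(R, z) = 1/(21 + R)
((D(o(-4), -2) + 1) + 448/(-399))*4307 = ((1/(21 + (-4)²) + 1) + 448/(-399))*4307 = ((1/(21 + 16) + 1) + 448*(-1/399))*4307 = ((1/37 + 1) - 64/57)*4307 = (38/37 - 64/57)*4307 = -202/2109*4307 = -870014/2109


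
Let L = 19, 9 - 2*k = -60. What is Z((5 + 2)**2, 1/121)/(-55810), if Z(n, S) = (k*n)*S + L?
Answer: -7979/13506020 ≈ -0.00059077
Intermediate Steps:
k = 69/2 (k = 9/2 - 1/2*(-60) = 9/2 + 30 = 69/2 ≈ 34.500)
Z(n, S) = 19 + 69*S*n/2 (Z(n, S) = (69*n/2)*S + 19 = 69*S*n/2 + 19 = 19 + 69*S*n/2)
Z((5 + 2)**2, 1/121)/(-55810) = (19 + (69/2)*(5 + 2)**2/121)/(-55810) = (19 + (69/2)*(1/121)*7**2)*(-1/55810) = (19 + (69/2)*(1/121)*49)*(-1/55810) = (19 + 3381/242)*(-1/55810) = (7979/242)*(-1/55810) = -7979/13506020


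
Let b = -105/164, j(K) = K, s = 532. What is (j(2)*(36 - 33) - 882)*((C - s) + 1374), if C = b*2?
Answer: -30195282/41 ≈ -7.3647e+5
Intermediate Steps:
b = -105/164 (b = -105*1/164 = -105/164 ≈ -0.64024)
C = -105/82 (C = -105/164*2 = -105/82 ≈ -1.2805)
(j(2)*(36 - 33) - 882)*((C - s) + 1374) = (2*(36 - 33) - 882)*((-105/82 - 1*532) + 1374) = (2*3 - 882)*((-105/82 - 532) + 1374) = (6 - 882)*(-43729/82 + 1374) = -876*68939/82 = -30195282/41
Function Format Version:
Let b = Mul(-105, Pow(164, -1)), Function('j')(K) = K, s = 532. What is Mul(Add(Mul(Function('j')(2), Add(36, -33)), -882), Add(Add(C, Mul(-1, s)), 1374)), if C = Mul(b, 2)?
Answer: Rational(-30195282, 41) ≈ -7.3647e+5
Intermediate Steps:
b = Rational(-105, 164) (b = Mul(-105, Rational(1, 164)) = Rational(-105, 164) ≈ -0.64024)
C = Rational(-105, 82) (C = Mul(Rational(-105, 164), 2) = Rational(-105, 82) ≈ -1.2805)
Mul(Add(Mul(Function('j')(2), Add(36, -33)), -882), Add(Add(C, Mul(-1, s)), 1374)) = Mul(Add(Mul(2, Add(36, -33)), -882), Add(Add(Rational(-105, 82), Mul(-1, 532)), 1374)) = Mul(Add(Mul(2, 3), -882), Add(Add(Rational(-105, 82), -532), 1374)) = Mul(Add(6, -882), Add(Rational(-43729, 82), 1374)) = Mul(-876, Rational(68939, 82)) = Rational(-30195282, 41)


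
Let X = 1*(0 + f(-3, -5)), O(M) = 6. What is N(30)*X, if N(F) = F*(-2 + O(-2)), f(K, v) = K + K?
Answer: -720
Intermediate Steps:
f(K, v) = 2*K
X = -6 (X = 1*(0 + 2*(-3)) = 1*(0 - 6) = 1*(-6) = -6)
N(F) = 4*F (N(F) = F*(-2 + 6) = F*4 = 4*F)
N(30)*X = (4*30)*(-6) = 120*(-6) = -720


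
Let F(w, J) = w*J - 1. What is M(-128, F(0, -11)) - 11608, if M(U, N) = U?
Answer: -11736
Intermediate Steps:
F(w, J) = -1 + J*w (F(w, J) = J*w - 1 = -1 + J*w)
M(-128, F(0, -11)) - 11608 = -128 - 11608 = -11736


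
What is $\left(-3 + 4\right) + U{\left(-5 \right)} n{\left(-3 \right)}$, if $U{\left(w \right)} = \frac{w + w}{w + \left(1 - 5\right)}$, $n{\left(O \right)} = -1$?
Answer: $- \frac{1}{9} \approx -0.11111$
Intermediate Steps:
$U{\left(w \right)} = \frac{2 w}{-4 + w}$ ($U{\left(w \right)} = \frac{2 w}{w - 4} = \frac{2 w}{-4 + w}$)
$\left(-3 + 4\right) + U{\left(-5 \right)} n{\left(-3 \right)} = \left(-3 + 4\right) + 2 \left(-5\right) \frac{1}{-4 - 5} \left(-1\right) = 1 + 2 \left(-5\right) \frac{1}{-9} \left(-1\right) = 1 + 2 \left(-5\right) \left(- \frac{1}{9}\right) \left(-1\right) = 1 + \frac{10}{9} \left(-1\right) = 1 - \frac{10}{9} = - \frac{1}{9}$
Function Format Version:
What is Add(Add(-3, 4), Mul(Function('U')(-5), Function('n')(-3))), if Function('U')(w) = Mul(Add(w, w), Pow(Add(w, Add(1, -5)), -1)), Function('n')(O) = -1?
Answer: Rational(-1, 9) ≈ -0.11111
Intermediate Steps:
Function('U')(w) = Mul(2, w, Pow(Add(-4, w), -1)) (Function('U')(w) = Mul(Mul(2, w), Pow(Add(w, -4), -1)) = Mul(Mul(2, w), Pow(Add(-4, w), -1)) = Mul(2, w, Pow(Add(-4, w), -1)))
Add(Add(-3, 4), Mul(Function('U')(-5), Function('n')(-3))) = Add(Add(-3, 4), Mul(Mul(2, -5, Pow(Add(-4, -5), -1)), -1)) = Add(1, Mul(Mul(2, -5, Pow(-9, -1)), -1)) = Add(1, Mul(Mul(2, -5, Rational(-1, 9)), -1)) = Add(1, Mul(Rational(10, 9), -1)) = Add(1, Rational(-10, 9)) = Rational(-1, 9)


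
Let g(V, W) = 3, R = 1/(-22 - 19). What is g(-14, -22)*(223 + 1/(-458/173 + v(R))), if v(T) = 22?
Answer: 746777/1116 ≈ 669.16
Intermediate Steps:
R = -1/41 (R = 1/(-41) = -1/41 ≈ -0.024390)
g(-14, -22)*(223 + 1/(-458/173 + v(R))) = 3*(223 + 1/(-458/173 + 22)) = 3*(223 + 1/(3348/173)) = 3*(223 + 173/3348) = 3*(746777/3348) = 746777/1116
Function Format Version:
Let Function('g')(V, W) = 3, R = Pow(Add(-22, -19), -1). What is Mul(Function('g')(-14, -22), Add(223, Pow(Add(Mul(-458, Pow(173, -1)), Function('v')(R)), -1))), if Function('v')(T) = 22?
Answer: Rational(746777, 1116) ≈ 669.16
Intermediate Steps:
R = Rational(-1, 41) (R = Pow(-41, -1) = Rational(-1, 41) ≈ -0.024390)
Mul(Function('g')(-14, -22), Add(223, Pow(Add(Mul(-458, Pow(173, -1)), Function('v')(R)), -1))) = Mul(3, Add(223, Pow(Add(Mul(-458, Pow(173, -1)), 22), -1))) = Mul(3, Add(223, Pow(Add(Mul(-458, Rational(1, 173)), 22), -1))) = Mul(3, Add(223, Pow(Add(Rational(-458, 173), 22), -1))) = Mul(3, Add(223, Pow(Rational(3348, 173), -1))) = Mul(3, Add(223, Rational(173, 3348))) = Mul(3, Rational(746777, 3348)) = Rational(746777, 1116)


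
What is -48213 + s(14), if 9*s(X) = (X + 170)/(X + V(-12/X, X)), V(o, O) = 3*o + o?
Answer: -16054285/333 ≈ -48211.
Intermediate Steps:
V(o, O) = 4*o
s(X) = (170 + X)/(9*(X - 48/X)) (s(X) = ((X + 170)/(X + 4*(-12/X)))/9 = ((170 + X)/(X - 48/X))/9 = (170 + X)/(9*(X - 48/X)))
-48213 + s(14) = -48213 + (1/9)*14*(170 + 14)/(-48 + 14**2) = -48213 + (1/9)*14*184/(-48 + 196) = -48213 + (1/9)*14*184/148 = -48213 + (1/9)*14*(1/148)*184 = -48213 + 644/333 = -16054285/333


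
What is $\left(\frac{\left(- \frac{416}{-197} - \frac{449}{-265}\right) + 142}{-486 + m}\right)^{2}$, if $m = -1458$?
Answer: $\frac{57939544910809}{10299513741710400} \approx 0.0056255$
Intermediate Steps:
$\left(\frac{\left(- \frac{416}{-197} - \frac{449}{-265}\right) + 142}{-486 + m}\right)^{2} = \left(\frac{\left(- \frac{416}{-197} - \frac{449}{-265}\right) + 142}{-486 - 1458}\right)^{2} = \left(\frac{\left(\left(-416\right) \left(- \frac{1}{197}\right) - - \frac{449}{265}\right) + 142}{-1944}\right)^{2} = \left(\left(\left(\frac{416}{197} + \frac{449}{265}\right) + 142\right) \left(- \frac{1}{1944}\right)\right)^{2} = \left(\left(\frac{198693}{52205} + 142\right) \left(- \frac{1}{1944}\right)\right)^{2} = \left(\frac{7611803}{52205} \left(- \frac{1}{1944}\right)\right)^{2} = \left(- \frac{7611803}{101486520}\right)^{2} = \frac{57939544910809}{10299513741710400}$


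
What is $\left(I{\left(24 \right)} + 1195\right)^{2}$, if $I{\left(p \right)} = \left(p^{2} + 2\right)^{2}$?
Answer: $112412007841$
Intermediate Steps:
$I{\left(p \right)} = \left(2 + p^{2}\right)^{2}$
$\left(I{\left(24 \right)} + 1195\right)^{2} = \left(\left(2 + 24^{2}\right)^{2} + 1195\right)^{2} = \left(\left(2 + 576\right)^{2} + 1195\right)^{2} = \left(578^{2} + 1195\right)^{2} = \left(334084 + 1195\right)^{2} = 335279^{2} = 112412007841$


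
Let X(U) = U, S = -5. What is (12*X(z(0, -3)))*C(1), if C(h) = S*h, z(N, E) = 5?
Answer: -300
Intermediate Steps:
C(h) = -5*h
(12*X(z(0, -3)))*C(1) = (12*5)*(-5*1) = 60*(-5) = -300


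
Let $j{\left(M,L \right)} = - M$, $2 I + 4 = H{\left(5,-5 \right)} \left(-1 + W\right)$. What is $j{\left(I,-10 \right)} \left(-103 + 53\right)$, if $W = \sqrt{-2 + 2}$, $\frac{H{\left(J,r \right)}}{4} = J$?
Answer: $-600$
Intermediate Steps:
$H{\left(J,r \right)} = 4 J$
$W = 0$ ($W = \sqrt{0} = 0$)
$I = -12$ ($I = -2 + \frac{4 \cdot 5 \left(-1 + 0\right)}{2} = -2 + \frac{20 \left(-1\right)}{2} = -2 + \frac{1}{2} \left(-20\right) = -2 - 10 = -12$)
$j{\left(I,-10 \right)} \left(-103 + 53\right) = \left(-1\right) \left(-12\right) \left(-103 + 53\right) = 12 \left(-50\right) = -600$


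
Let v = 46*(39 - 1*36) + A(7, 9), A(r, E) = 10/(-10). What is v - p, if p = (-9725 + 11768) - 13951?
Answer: 12045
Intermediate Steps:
A(r, E) = -1 (A(r, E) = 10*(-⅒) = -1)
v = 137 (v = 46*(39 - 1*36) - 1 = 46*(39 - 36) - 1 = 46*3 - 1 = 138 - 1 = 137)
p = -11908 (p = 2043 - 13951 = -11908)
v - p = 137 - 1*(-11908) = 137 + 11908 = 12045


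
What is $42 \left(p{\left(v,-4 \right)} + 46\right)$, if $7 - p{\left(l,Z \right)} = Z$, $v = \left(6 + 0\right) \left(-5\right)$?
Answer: $2394$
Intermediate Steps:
$v = -30$ ($v = 6 \left(-5\right) = -30$)
$p{\left(l,Z \right)} = 7 - Z$
$42 \left(p{\left(v,-4 \right)} + 46\right) = 42 \left(\left(7 - -4\right) + 46\right) = 42 \left(\left(7 + 4\right) + 46\right) = 42 \left(11 + 46\right) = 42 \cdot 57 = 2394$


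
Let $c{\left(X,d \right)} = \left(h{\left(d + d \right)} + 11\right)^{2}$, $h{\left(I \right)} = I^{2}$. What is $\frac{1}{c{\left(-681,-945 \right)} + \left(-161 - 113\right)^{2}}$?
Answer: $\frac{1}{12759977071397} \approx 7.837 \cdot 10^{-14}$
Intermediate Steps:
$c{\left(X,d \right)} = \left(11 + 4 d^{2}\right)^{2}$ ($c{\left(X,d \right)} = \left(\left(d + d\right)^{2} + 11\right)^{2} = \left(\left(2 d\right)^{2} + 11\right)^{2} = \left(4 d^{2} + 11\right)^{2} = \left(11 + 4 d^{2}\right)^{2}$)
$\frac{1}{c{\left(-681,-945 \right)} + \left(-161 - 113\right)^{2}} = \frac{1}{\left(11 + 4 \left(-945\right)^{2}\right)^{2} + \left(-161 - 113\right)^{2}} = \frac{1}{\left(11 + 4 \cdot 893025\right)^{2} + \left(-274\right)^{2}} = \frac{1}{\left(11 + 3572100\right)^{2} + 75076} = \frac{1}{3572111^{2} + 75076} = \frac{1}{12759976996321 + 75076} = \frac{1}{12759977071397}$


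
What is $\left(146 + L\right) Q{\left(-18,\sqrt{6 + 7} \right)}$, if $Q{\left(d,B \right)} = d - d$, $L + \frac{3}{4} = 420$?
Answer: $0$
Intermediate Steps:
$L = \frac{1677}{4}$ ($L = - \frac{3}{4} + 420 = \frac{1677}{4} \approx 419.25$)
$Q{\left(d,B \right)} = 0$
$\left(146 + L\right) Q{\left(-18,\sqrt{6 + 7} \right)} = \left(146 + \frac{1677}{4}\right) 0 = \frac{2261}{4} \cdot 0 = 0$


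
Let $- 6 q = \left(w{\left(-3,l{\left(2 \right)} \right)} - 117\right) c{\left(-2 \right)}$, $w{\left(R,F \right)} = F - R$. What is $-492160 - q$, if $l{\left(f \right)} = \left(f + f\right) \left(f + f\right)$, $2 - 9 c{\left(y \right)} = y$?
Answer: $- \frac{13288516}{27} \approx -4.9217 \cdot 10^{5}$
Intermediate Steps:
$c{\left(y \right)} = \frac{2}{9} - \frac{y}{9}$
$l{\left(f \right)} = 4 f^{2}$ ($l{\left(f \right)} = 2 f 2 f = 4 f^{2}$)
$q = \frac{196}{27}$ ($q = - \frac{\left(\left(4 \cdot 2^{2} - -3\right) - 117\right) \left(\frac{2}{9} - - \frac{2}{9}\right)}{6} = - \frac{\left(\left(4 \cdot 4 + 3\right) - 117\right) \left(\frac{2}{9} + \frac{2}{9}\right)}{6} = - \frac{\left(\left(16 + 3\right) - 117\right) \frac{4}{9}}{6} = - \frac{\left(19 - 117\right) \frac{4}{9}}{6} = - \frac{\left(-98\right) \frac{4}{9}}{6} = \left(- \frac{1}{6}\right) \left(- \frac{392}{9}\right) = \frac{196}{27} \approx 7.2593$)
$-492160 - q = -492160 - \frac{196}{27} = - \frac{13288516}{27}$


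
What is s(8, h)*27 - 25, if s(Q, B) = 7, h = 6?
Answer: 164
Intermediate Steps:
s(8, h)*27 - 25 = 7*27 - 25 = 189 - 25 = 164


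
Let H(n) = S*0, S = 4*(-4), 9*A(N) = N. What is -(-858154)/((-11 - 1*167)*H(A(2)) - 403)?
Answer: -858154/403 ≈ -2129.4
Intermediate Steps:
A(N) = N/9
S = -16
H(n) = 0 (H(n) = -16*0 = 0)
-(-858154)/((-11 - 1*167)*H(A(2)) - 403) = -(-858154)/((-11 - 1*167)*0 - 403) = -(-858154)/((-11 - 167)*0 - 403) = -(-858154)/(-178*0 - 403) = -(-858154)/(0 - 403) = -(-858154)/(-403) = -(-858154)*(-1)/403 = -1*858154/403 = -858154/403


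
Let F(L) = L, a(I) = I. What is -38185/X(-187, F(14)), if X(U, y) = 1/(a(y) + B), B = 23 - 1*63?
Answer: 992810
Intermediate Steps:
B = -40 (B = 23 - 63 = -40)
X(U, y) = 1/(-40 + y) (X(U, y) = 1/(y - 40) = 1/(-40 + y))
-38185/X(-187, F(14)) = -38185/(1/(-40 + 14)) = -38185/(1/(-26)) = -38185/(-1/26) = -38185*(-26) = 992810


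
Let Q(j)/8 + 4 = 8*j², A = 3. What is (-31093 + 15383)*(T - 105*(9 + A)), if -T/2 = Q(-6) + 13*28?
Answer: 102617720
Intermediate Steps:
Q(j) = -32 + 64*j² (Q(j) = -32 + 8*(8*j²) = -32 + 64*j²)
T = -5272 (T = -2*((-32 + 64*(-6)²) + 13*28) = -2*((-32 + 64*36) + 364) = -2*((-32 + 2304) + 364) = -2*(2272 + 364) = -2*2636 = -5272)
(-31093 + 15383)*(T - 105*(9 + A)) = (-31093 + 15383)*(-5272 - 105*(9 + 3)) = -15710*(-5272 - 105*12) = -15710*(-5272 - 1260) = -15710*(-6532) = 102617720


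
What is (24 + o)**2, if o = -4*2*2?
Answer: 64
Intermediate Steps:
o = -16 (o = -8*2 = -16)
(24 + o)**2 = (24 - 16)**2 = 8**2 = 64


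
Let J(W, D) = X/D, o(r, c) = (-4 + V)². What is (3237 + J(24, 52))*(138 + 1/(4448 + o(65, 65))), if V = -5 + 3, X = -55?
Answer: 104123679317/233168 ≈ 4.4656e+5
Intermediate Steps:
V = -2
o(r, c) = 36 (o(r, c) = (-4 - 2)² = (-6)² = 36)
J(W, D) = -55/D
(3237 + J(24, 52))*(138 + 1/(4448 + o(65, 65))) = (3237 - 55/52)*(138 + 1/(4448 + 36)) = (3237 - 55*1/52)*(138 + 1/4484) = (3237 - 55/52)*(138 + 1/4484) = (168269/52)*(618793/4484) = 104123679317/233168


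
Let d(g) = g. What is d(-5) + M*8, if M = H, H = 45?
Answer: 355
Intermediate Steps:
M = 45
d(-5) + M*8 = -5 + 45*8 = -5 + 360 = 355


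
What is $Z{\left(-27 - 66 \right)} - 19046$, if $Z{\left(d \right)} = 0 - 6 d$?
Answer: $-18488$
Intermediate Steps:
$Z{\left(d \right)} = - 6 d$
$Z{\left(-27 - 66 \right)} - 19046 = - 6 \left(-27 - 66\right) - 19046 = \left(-6\right) \left(-93\right) - 19046 = 558 - 19046 = -18488$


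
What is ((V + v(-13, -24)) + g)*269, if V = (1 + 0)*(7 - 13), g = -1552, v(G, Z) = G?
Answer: -422599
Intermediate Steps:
V = -6 (V = 1*(-6) = -6)
((V + v(-13, -24)) + g)*269 = ((-6 - 13) - 1552)*269 = (-19 - 1552)*269 = -1571*269 = -422599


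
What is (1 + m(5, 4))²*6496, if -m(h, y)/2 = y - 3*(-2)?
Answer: 2345056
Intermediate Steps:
m(h, y) = -12 - 2*y (m(h, y) = -2*(y - 3*(-2)) = -2*(y + 6) = -2*(6 + y) = -12 - 2*y)
(1 + m(5, 4))²*6496 = (1 + (-12 - 2*4))²*6496 = (1 + (-12 - 8))²*6496 = (1 - 20)²*6496 = (-19)²*6496 = 361*6496 = 2345056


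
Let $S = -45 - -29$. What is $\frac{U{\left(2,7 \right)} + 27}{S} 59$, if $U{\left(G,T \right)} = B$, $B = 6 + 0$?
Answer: $- \frac{1947}{16} \approx -121.69$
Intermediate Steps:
$B = 6$
$U{\left(G,T \right)} = 6$
$S = -16$ ($S = -45 + 29 = -16$)
$\frac{U{\left(2,7 \right)} + 27}{S} 59 = \frac{6 + 27}{-16} \cdot 59 = 33 \left(- \frac{1}{16}\right) 59 = \left(- \frac{33}{16}\right) 59 = - \frac{1947}{16}$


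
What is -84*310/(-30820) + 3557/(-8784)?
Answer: 5955431/13536144 ≈ 0.43997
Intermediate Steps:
-84*310/(-30820) + 3557/(-8784) = -26040*(-1/30820) + 3557*(-1/8784) = 1302/1541 - 3557/8784 = 5955431/13536144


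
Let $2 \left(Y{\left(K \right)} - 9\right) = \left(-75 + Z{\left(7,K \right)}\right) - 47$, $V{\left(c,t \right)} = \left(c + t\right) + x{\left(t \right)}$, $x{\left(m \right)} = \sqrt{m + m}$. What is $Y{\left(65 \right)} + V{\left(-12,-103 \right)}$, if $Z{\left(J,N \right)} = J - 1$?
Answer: $-164 + i \sqrt{206} \approx -164.0 + 14.353 i$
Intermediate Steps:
$x{\left(m \right)} = \sqrt{2} \sqrt{m}$ ($x{\left(m \right)} = \sqrt{2 m} = \sqrt{2} \sqrt{m}$)
$Z{\left(J,N \right)} = -1 + J$
$V{\left(c,t \right)} = c + t + \sqrt{2} \sqrt{t}$ ($V{\left(c,t \right)} = \left(c + t\right) + \sqrt{2} \sqrt{t} = c + t + \sqrt{2} \sqrt{t}$)
$Y{\left(K \right)} = -49$ ($Y{\left(K \right)} = 9 + \frac{\left(-75 + \left(-1 + 7\right)\right) - 47}{2} = 9 + \frac{\left(-75 + 6\right) - 47}{2} = 9 + \frac{-69 - 47}{2} = 9 + \frac{1}{2} \left(-116\right) = 9 - 58 = -49$)
$Y{\left(65 \right)} + V{\left(-12,-103 \right)} = -49 - \left(115 - \sqrt{2} \sqrt{-103}\right) = -49 - \left(115 - \sqrt{2} i \sqrt{103}\right) = -49 - \left(115 - i \sqrt{206}\right) = -164 + i \sqrt{206}$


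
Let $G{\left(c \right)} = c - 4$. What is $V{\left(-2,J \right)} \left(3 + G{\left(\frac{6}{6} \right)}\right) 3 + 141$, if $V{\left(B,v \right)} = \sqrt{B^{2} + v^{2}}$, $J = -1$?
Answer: $141$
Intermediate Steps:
$G{\left(c \right)} = -4 + c$
$V{\left(-2,J \right)} \left(3 + G{\left(\frac{6}{6} \right)}\right) 3 + 141 = \sqrt{\left(-2\right)^{2} + \left(-1\right)^{2}} \left(3 - \left(4 - \frac{6}{6}\right)\right) 3 + 141 = \sqrt{4 + 1} \left(3 + \left(-4 + 6 \cdot \frac{1}{6}\right)\right) 3 + 141 = \sqrt{5} \left(3 + \left(-4 + 1\right)\right) 3 + 141 = \sqrt{5} \left(3 - 3\right) 3 + 141 = \sqrt{5} \cdot 0 \cdot 3 + 141 = \sqrt{5} \cdot 0 + 141 = 0 + 141 = 141$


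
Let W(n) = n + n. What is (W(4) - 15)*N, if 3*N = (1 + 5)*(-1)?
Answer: 14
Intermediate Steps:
W(n) = 2*n
N = -2 (N = ((1 + 5)*(-1))/3 = (6*(-1))/3 = (1/3)*(-6) = -2)
(W(4) - 15)*N = (2*4 - 15)*(-2) = (8 - 15)*(-2) = -7*(-2) = 14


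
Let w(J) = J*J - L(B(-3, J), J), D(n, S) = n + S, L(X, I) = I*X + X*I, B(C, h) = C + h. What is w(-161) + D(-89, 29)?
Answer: -26947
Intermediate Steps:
L(X, I) = 2*I*X (L(X, I) = I*X + I*X = 2*I*X)
D(n, S) = S + n
w(J) = J² - 2*J*(-3 + J) (w(J) = J*J - 2*J*(-3 + J) = J² - 2*J*(-3 + J))
w(-161) + D(-89, 29) = -161*(6 - 1*(-161)) + (29 - 89) = -161*(6 + 161) - 60 = -161*167 - 60 = -26887 - 60 = -26947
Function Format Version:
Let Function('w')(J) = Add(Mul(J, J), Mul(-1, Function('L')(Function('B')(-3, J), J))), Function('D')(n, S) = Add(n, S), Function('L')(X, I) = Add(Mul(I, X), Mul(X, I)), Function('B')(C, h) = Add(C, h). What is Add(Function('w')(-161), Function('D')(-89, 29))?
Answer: -26947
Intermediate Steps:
Function('L')(X, I) = Mul(2, I, X) (Function('L')(X, I) = Add(Mul(I, X), Mul(I, X)) = Mul(2, I, X))
Function('D')(n, S) = Add(S, n)
Function('w')(J) = Add(Pow(J, 2), Mul(-2, J, Add(-3, J))) (Function('w')(J) = Add(Mul(J, J), Mul(-1, Mul(2, J, Add(-3, J)))) = Add(Pow(J, 2), Mul(-2, J, Add(-3, J))))
Add(Function('w')(-161), Function('D')(-89, 29)) = Add(Mul(-161, Add(6, Mul(-1, -161))), Add(29, -89)) = Add(Mul(-161, Add(6, 161)), -60) = Add(Mul(-161, 167), -60) = Add(-26887, -60) = -26947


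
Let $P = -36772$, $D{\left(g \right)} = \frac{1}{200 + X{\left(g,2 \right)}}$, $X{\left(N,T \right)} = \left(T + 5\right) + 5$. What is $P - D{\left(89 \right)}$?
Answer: $- \frac{7795665}{212} \approx -36772.0$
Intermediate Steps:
$X{\left(N,T \right)} = 10 + T$ ($X{\left(N,T \right)} = \left(5 + T\right) + 5 = 10 + T$)
$D{\left(g \right)} = \frac{1}{212}$ ($D{\left(g \right)} = \frac{1}{200 + \left(10 + 2\right)} = \frac{1}{200 + 12} = \frac{1}{212}$)
$P - D{\left(89 \right)} = -36772 - \frac{1}{212} = - \frac{7795665}{212}$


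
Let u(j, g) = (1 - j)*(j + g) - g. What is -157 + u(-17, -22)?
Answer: -837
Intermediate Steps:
u(j, g) = -g + (1 - j)*(g + j) (u(j, g) = (1 - j)*(g + j) - g = -g + (1 - j)*(g + j))
-157 + u(-17, -22) = -157 - 17*(1 - 1*(-22) - 1*(-17)) = -157 - 17*(1 + 22 + 17) = -157 - 17*40 = -157 - 680 = -837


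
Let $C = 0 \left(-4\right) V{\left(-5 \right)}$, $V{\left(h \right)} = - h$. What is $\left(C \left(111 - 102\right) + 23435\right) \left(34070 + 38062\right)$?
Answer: $1690413420$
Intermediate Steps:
$C = 0$ ($C = 0 \left(-4\right) \left(\left(-1\right) \left(-5\right)\right) = 0 \cdot 5 = 0$)
$\left(C \left(111 - 102\right) + 23435\right) \left(34070 + 38062\right) = \left(0 \left(111 - 102\right) + 23435\right) \left(34070 + 38062\right) = \left(0 \cdot 9 + 23435\right) 72132 = \left(0 + 23435\right) 72132 = 23435 \cdot 72132 = 1690413420$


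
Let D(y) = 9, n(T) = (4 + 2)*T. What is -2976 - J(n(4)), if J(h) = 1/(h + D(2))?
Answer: -98209/33 ≈ -2976.0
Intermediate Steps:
n(T) = 6*T
J(h) = 1/(9 + h) (J(h) = 1/(h + 9) = 1/(9 + h))
-2976 - J(n(4)) = -2976 - 1/(9 + 6*4) = -2976 - 1/(9 + 24) = -2976 - 1/33 = -98209/33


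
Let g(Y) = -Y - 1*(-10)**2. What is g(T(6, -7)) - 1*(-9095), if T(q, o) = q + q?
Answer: 8983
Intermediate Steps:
T(q, o) = 2*q
g(Y) = -100 - Y (g(Y) = -Y - 1*100 = -Y - 100 = -100 - Y)
g(T(6, -7)) - 1*(-9095) = (-100 - 2*6) - 1*(-9095) = (-100 - 1*12) + 9095 = (-100 - 12) + 9095 = -112 + 9095 = 8983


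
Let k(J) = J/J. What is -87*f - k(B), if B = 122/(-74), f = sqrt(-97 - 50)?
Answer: -1 - 609*I*sqrt(3) ≈ -1.0 - 1054.8*I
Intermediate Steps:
f = 7*I*sqrt(3) (f = sqrt(-147) = 7*I*sqrt(3) ≈ 12.124*I)
B = -61/37 (B = 122*(-1/74) = -61/37 ≈ -1.6486)
k(J) = 1
-87*f - k(B) = -609*I*sqrt(3) - 1*1 = -609*I*sqrt(3) - 1 = -1 - 609*I*sqrt(3)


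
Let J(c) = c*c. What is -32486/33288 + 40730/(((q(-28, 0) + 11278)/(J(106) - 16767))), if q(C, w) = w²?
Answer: -1874852031137/93855516 ≈ -19976.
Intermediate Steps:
J(c) = c²
-32486/33288 + 40730/(((q(-28, 0) + 11278)/(J(106) - 16767))) = -32486/33288 + 40730/(((0² + 11278)/(106² - 16767))) = -32486*1/33288 + 40730/(((0 + 11278)/(11236 - 16767))) = -16243/16644 + 40730/((11278/(-5531))) = -16243/16644 + 40730/((11278*(-1/5531))) = -16243/16644 + 40730/(-11278/5531) = -16243/16644 + 40730*(-5531/11278) = -16243/16644 - 112638815/5639 = -1874852031137/93855516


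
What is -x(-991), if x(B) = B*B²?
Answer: 973242271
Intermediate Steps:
x(B) = B³
-x(-991) = -1*(-991)³ = -1*(-973242271) = 973242271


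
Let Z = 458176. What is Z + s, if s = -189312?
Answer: 268864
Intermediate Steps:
Z + s = 458176 - 189312 = 268864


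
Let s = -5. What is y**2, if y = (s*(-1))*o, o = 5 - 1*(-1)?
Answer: 900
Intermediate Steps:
o = 6 (o = 5 + 1 = 6)
y = 30 (y = -5*(-1)*6 = 5*6 = 30)
y**2 = 30**2 = 900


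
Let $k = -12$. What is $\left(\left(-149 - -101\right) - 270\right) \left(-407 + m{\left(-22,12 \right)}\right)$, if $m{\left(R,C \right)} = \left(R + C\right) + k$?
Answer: $136422$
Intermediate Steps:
$m{\left(R,C \right)} = -12 + C + R$ ($m{\left(R,C \right)} = \left(R + C\right) - 12 = \left(C + R\right) - 12 = -12 + C + R$)
$\left(\left(-149 - -101\right) - 270\right) \left(-407 + m{\left(-22,12 \right)}\right) = \left(\left(-149 - -101\right) - 270\right) \left(-407 - 22\right) = \left(\left(-149 + 101\right) - 270\right) \left(-407 - 22\right) = \left(-48 - 270\right) \left(-429\right) = \left(-318\right) \left(-429\right) = 136422$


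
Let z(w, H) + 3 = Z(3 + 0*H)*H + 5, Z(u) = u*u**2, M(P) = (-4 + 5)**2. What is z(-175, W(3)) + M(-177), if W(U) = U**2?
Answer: 246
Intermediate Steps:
M(P) = 1 (M(P) = 1**2 = 1)
Z(u) = u**3
z(w, H) = 2 + 27*H (z(w, H) = -3 + ((3 + 0*H)**3*H + 5) = -3 + ((3 + 0)**3*H + 5) = -3 + (3**3*H + 5) = -3 + (27*H + 5) = -3 + (5 + 27*H) = 2 + 27*H)
z(-175, W(3)) + M(-177) = (2 + 27*3**2) + 1 = (2 + 27*9) + 1 = (2 + 243) + 1 = 245 + 1 = 246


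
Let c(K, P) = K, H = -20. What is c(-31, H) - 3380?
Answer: -3411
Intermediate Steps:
c(-31, H) - 3380 = -31 - 3380 = -3411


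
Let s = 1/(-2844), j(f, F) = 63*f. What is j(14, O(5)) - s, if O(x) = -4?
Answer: 2508409/2844 ≈ 882.00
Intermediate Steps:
s = -1/2844 ≈ -0.00035162
j(14, O(5)) - s = 63*14 - 1*(-1/2844) = 882 + 1/2844 = 2508409/2844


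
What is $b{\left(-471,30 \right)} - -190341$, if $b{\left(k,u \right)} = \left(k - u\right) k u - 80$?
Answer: $7269391$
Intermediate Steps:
$b{\left(k,u \right)} = -80 + k u \left(k - u\right)$ ($b{\left(k,u \right)} = k \left(k - u\right) u - 80 = k u \left(k - u\right) - 80 = -80 + k u \left(k - u\right)$)
$b{\left(-471,30 \right)} - -190341 = \left(-80 + 30 \left(-471\right)^{2} - - 471 \cdot 30^{2}\right) - -190341 = \left(-80 + 30 \cdot 221841 - \left(-471\right) 900\right) + 190341 = \left(-80 + 6655230 + 423900\right) + 190341 = 7079050 + 190341 = 7269391$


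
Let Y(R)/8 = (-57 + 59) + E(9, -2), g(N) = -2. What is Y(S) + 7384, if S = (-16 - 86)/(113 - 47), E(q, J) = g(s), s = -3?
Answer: 7384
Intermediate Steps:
E(q, J) = -2
S = -17/11 (S = -102/66 = -102*1/66 = -17/11 ≈ -1.5455)
Y(R) = 0 (Y(R) = 8*((-57 + 59) - 2) = 8*(2 - 2) = 8*0 = 0)
Y(S) + 7384 = 0 + 7384 = 7384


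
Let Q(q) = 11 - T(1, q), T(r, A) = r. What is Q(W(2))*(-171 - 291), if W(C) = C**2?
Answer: -4620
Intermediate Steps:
Q(q) = 10 (Q(q) = 11 - 1*1 = 11 - 1 = 10)
Q(W(2))*(-171 - 291) = 10*(-171 - 291) = 10*(-462) = -4620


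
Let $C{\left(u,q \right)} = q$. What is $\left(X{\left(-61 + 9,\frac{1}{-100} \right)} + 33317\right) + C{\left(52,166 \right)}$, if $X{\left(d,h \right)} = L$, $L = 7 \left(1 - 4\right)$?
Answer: $33462$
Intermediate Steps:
$L = -21$ ($L = 7 \left(-3\right) = -21$)
$X{\left(d,h \right)} = -21$
$\left(X{\left(-61 + 9,\frac{1}{-100} \right)} + 33317\right) + C{\left(52,166 \right)} = \left(-21 + 33317\right) + 166 = 33296 + 166 = 33462$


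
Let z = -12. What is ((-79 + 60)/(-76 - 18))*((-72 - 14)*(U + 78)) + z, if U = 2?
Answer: -65924/47 ≈ -1402.6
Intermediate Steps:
((-79 + 60)/(-76 - 18))*((-72 - 14)*(U + 78)) + z = ((-79 + 60)/(-76 - 18))*((-72 - 14)*(2 + 78)) - 12 = (-19/(-94))*(-86*80) - 12 = -19*(-1/94)*(-6880) - 12 = (19/94)*(-6880) - 12 = -65360/47 - 12 = -65924/47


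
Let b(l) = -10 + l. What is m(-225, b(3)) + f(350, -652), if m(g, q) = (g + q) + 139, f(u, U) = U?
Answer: -745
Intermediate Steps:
m(g, q) = 139 + g + q
m(-225, b(3)) + f(350, -652) = (139 - 225 + (-10 + 3)) - 652 = (139 - 225 - 7) - 652 = -93 - 652 = -745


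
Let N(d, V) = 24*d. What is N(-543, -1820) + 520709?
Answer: 507677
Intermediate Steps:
N(-543, -1820) + 520709 = 24*(-543) + 520709 = -13032 + 520709 = 507677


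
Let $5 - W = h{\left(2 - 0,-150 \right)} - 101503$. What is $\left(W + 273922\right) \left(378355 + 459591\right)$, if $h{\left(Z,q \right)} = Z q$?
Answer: $314841450580$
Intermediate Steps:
$W = 101808$ ($W = 5 - \left(\left(2 - 0\right) \left(-150\right) - 101503\right) = 5 - \left(\left(2 + 0\right) \left(-150\right) - 101503\right) = 5 - \left(2 \left(-150\right) - 101503\right) = 5 - \left(-300 - 101503\right) = 5 - -101803 = 5 + 101803 = 101808$)
$\left(W + 273922\right) \left(378355 + 459591\right) = \left(101808 + 273922\right) \left(378355 + 459591\right) = 375730 \cdot 837946 = 314841450580$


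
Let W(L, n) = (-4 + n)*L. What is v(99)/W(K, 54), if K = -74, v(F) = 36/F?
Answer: -1/10175 ≈ -9.8280e-5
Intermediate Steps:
W(L, n) = L*(-4 + n)
v(99)/W(K, 54) = (36/99)/((-74*(-4 + 54))) = (36*(1/99))/((-74*50)) = (4/11)/(-3700) = (4/11)*(-1/3700) = -1/10175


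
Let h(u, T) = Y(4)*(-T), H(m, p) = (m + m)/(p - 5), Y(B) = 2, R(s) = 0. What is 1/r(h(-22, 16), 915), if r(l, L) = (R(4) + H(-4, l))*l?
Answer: -37/256 ≈ -0.14453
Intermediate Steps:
H(m, p) = 2*m/(-5 + p) (H(m, p) = (2*m)/(-5 + p) = 2*m/(-5 + p))
h(u, T) = -2*T (h(u, T) = 2*(-T) = -2*T)
r(l, L) = -8*l/(-5 + l) (r(l, L) = (0 + 2*(-4)/(-5 + l))*l = (0 - 8/(-5 + l))*l = (-8/(-5 + l))*l = -8*l/(-5 + l))
1/r(h(-22, 16), 915) = 1/(-8*(-2*16)/(-5 - 2*16)) = 1/(-8*(-32)/(-5 - 32)) = 1/(-8*(-32)/(-37)) = 1/(-8*(-32)*(-1/37)) = 1/(-256/37) = -37/256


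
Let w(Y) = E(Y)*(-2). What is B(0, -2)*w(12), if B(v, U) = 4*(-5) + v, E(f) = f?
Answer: 480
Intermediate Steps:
B(v, U) = -20 + v
w(Y) = -2*Y (w(Y) = Y*(-2) = -2*Y)
B(0, -2)*w(12) = (-20 + 0)*(-2*12) = -20*(-24) = 480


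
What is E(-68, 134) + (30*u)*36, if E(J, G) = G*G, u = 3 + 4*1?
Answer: 25516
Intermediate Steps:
u = 7 (u = 3 + 4 = 7)
E(J, G) = G**2
E(-68, 134) + (30*u)*36 = 134**2 + (30*7)*36 = 17956 + 210*36 = 17956 + 7560 = 25516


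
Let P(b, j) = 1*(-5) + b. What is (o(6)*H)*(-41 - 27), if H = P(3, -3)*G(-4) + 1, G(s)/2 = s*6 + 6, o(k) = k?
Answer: -29784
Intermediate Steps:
P(b, j) = -5 + b
G(s) = 12 + 12*s (G(s) = 2*(s*6 + 6) = 2*(6*s + 6) = 2*(6 + 6*s) = 12 + 12*s)
H = 73 (H = (-5 + 3)*(12 + 12*(-4)) + 1 = -2*(12 - 48) + 1 = -2*(-36) + 1 = 72 + 1 = 73)
(o(6)*H)*(-41 - 27) = (6*73)*(-41 - 27) = 438*(-68) = -29784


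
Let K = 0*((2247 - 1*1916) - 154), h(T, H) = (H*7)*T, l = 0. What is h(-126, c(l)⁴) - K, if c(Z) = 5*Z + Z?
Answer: 0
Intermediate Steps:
c(Z) = 6*Z
h(T, H) = 7*H*T (h(T, H) = (7*H)*T = 7*H*T)
K = 0 (K = 0*((2247 - 1916) - 154) = 0*(331 - 154) = 0*177 = 0)
h(-126, c(l)⁴) - K = 7*(6*0)⁴*(-126) - 1*0 = 7*0⁴*(-126) + 0 = 7*0*(-126) + 0 = 0 + 0 = 0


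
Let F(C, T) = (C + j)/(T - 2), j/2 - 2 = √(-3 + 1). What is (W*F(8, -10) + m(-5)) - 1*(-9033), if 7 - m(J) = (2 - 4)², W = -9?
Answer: 9045 + 3*I*√2/2 ≈ 9045.0 + 2.1213*I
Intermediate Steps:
j = 4 + 2*I*√2 (j = 4 + 2*√(-3 + 1) = 4 + 2*√(-2) = 4 + 2*(I*√2) = 4 + 2*I*√2 ≈ 4.0 + 2.8284*I)
m(J) = 3 (m(J) = 7 - (2 - 4)² = 7 - 1*(-2)² = 7 - 1*4 = 7 - 4 = 3)
F(C, T) = (4 + C + 2*I*√2)/(-2 + T) (F(C, T) = (C + (4 + 2*I*√2))/(T - 2) = (4 + C + 2*I*√2)/(-2 + T))
(W*F(8, -10) + m(-5)) - 1*(-9033) = (-9*(4 + 8 + 2*I*√2)/(-2 - 10) + 3) - 1*(-9033) = (-9*(12 + 2*I*√2)/(-12) + 3) + 9033 = (-(-3)*(12 + 2*I*√2)/4 + 3) + 9033 = (-9*(-1 - I*√2/6) + 3) + 9033 = ((9 + 3*I*√2/2) + 3) + 9033 = (12 + 3*I*√2/2) + 9033 = 9045 + 3*I*√2/2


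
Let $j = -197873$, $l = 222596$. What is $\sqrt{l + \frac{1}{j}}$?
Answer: $\frac{9 \sqrt{107598300938531}}{197873} \approx 471.8$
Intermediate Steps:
$\sqrt{l + \frac{1}{j}} = \sqrt{222596 + \frac{1}{-197873}} = \sqrt{222596 - \frac{1}{197873}} = \sqrt{\frac{44045738307}{197873}} = \frac{9 \sqrt{107598300938531}}{197873}$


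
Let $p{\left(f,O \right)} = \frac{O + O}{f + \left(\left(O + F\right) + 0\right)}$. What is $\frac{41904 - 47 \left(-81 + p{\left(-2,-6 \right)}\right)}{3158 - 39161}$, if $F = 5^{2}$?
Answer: $- \frac{259217}{204017} \approx -1.2706$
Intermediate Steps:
$F = 25$
$p{\left(f,O \right)} = \frac{2 O}{25 + O + f}$ ($p{\left(f,O \right)} = \frac{O + O}{f + \left(\left(O + 25\right) + 0\right)} = \frac{2 O}{f + \left(\left(25 + O\right) + 0\right)} = \frac{2 O}{f + \left(25 + O\right)} = \frac{2 O}{25 + O + f}$)
$\frac{41904 - 47 \left(-81 + p{\left(-2,-6 \right)}\right)}{3158 - 39161} = \frac{41904 - 47 \left(-81 + 2 \left(-6\right) \frac{1}{25 - 6 - 2}\right)}{3158 - 39161} = \frac{41904 - 47 \left(-81 + 2 \left(-6\right) \frac{1}{17}\right)}{-36003} = \left(41904 - 47 \left(-81 + 2 \left(-6\right) \frac{1}{17}\right)\right) \left(- \frac{1}{36003}\right) = \left(41904 - 47 \left(-81 - \frac{12}{17}\right)\right) \left(- \frac{1}{36003}\right) = \left(41904 - - \frac{65283}{17}\right) \left(- \frac{1}{36003}\right) = \left(41904 + \frac{65283}{17}\right) \left(- \frac{1}{36003}\right) = \frac{777651}{17} \left(- \frac{1}{36003}\right) = - \frac{259217}{204017}$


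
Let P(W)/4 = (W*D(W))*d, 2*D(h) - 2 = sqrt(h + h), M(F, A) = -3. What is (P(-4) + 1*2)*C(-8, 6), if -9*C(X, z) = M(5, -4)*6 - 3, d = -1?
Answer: 42 + 112*I*sqrt(2)/3 ≈ 42.0 + 52.797*I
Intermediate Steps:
D(h) = 1 + sqrt(2)*sqrt(h)/2 (D(h) = 1 + sqrt(h + h)/2 = 1 + sqrt(2*h)/2 = 1 + (sqrt(2)*sqrt(h))/2 = 1 + sqrt(2)*sqrt(h)/2)
P(W) = -4*W*(1 + sqrt(2)*sqrt(W)/2) (P(W) = 4*((W*(1 + sqrt(2)*sqrt(W)/2))*(-1)) = 4*(-W*(1 + sqrt(2)*sqrt(W)/2)) = -4*W*(1 + sqrt(2)*sqrt(W)/2))
C(X, z) = 7/3 (C(X, z) = -(-3*6 - 3)/9 = -(-18 - 3)/9 = -1/9*(-21) = 7/3)
(P(-4) + 1*2)*C(-8, 6) = (-2*(-4)*(2 + sqrt(2)*sqrt(-4)) + 1*2)*(7/3) = (-2*(-4)*(2 + sqrt(2)*(2*I)) + 2)*(7/3) = (-2*(-4)*(2 + 2*I*sqrt(2)) + 2)*(7/3) = ((16 + 16*I*sqrt(2)) + 2)*(7/3) = (18 + 16*I*sqrt(2))*(7/3) = 42 + 112*I*sqrt(2)/3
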